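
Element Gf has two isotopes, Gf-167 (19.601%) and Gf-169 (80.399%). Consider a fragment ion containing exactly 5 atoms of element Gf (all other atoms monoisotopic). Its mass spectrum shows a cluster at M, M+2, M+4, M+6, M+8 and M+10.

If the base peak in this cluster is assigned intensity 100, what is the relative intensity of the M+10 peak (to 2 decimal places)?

82.04

Term probabilities: M 0.0003, M+2 0.0059, M+4 0.0487, M+6 0.1997, M+8 0.4095, M+10 0.3359. Base peak = M+8.
P(M+8) = C(5,4) × 0.19601^1 × 0.80399^4 = 5 × 0.19601 × 0.41783286 = 0.409497 (base)
P(M+10) = C(5,5) × 0.19601^0 × 0.80399^5 = 1 × 1.0000 × 0.33593344 = 0.335933
Relative intensity = 0.335933 / 0.409497 × 100 = 82.04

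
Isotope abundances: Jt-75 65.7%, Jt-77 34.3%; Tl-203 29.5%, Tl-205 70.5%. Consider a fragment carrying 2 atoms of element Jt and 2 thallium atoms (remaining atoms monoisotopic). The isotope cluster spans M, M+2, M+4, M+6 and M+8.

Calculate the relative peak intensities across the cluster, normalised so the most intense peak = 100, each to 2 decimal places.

9.11 : 53.07 : 100.00 : 66.21 : 14.18

Element Jt pattern (n=2): 0.431649 : 0.450702 : 0.117649
Thallium pattern (n=2): 0.087025 : 0.41595 : 0.497025
Convolve the two distributions (both contribute in 2-u steps):
  M: 0.431649×0.087025 = 0.037564
  M+2: 0.431649×0.41595 + 0.450702×0.087025 = 0.218767
  M+4: 0.431649×0.497025 + 0.450702×0.41595 + 0.117649×0.087025 = 0.412248
  M+6: 0.450702×0.497025 + 0.117649×0.41595 = 0.272946
  M+8: 0.117649×0.497025 = 0.058474
Scale to base peak (0.412248) = 100: 9.11 : 53.07 : 100.00 : 66.21 : 14.18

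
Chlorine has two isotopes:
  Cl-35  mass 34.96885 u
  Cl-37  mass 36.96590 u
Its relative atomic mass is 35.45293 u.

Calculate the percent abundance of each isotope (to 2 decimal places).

Cl-35: 75.76%, Cl-37: 24.24%

Writing the weighted mean with unknown fraction x of Cl-35:
34.96885·x + 36.96590·(1 − x) = 35.45293
(34.96885 − 36.96590)·x = 35.45293 − 36.96590
x = -1.51297 / -1.99705 = 0.75760 → 75.76% Cl-35, 24.24% Cl-37.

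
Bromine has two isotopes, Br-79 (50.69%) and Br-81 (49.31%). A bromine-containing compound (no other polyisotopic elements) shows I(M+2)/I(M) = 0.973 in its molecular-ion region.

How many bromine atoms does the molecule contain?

1

With n Br atoms, P(M+2)/P(M) = C(n,1)·p^(n−1)q / p^n = n·q/p = n · 0.4931/0.5069.
n = 0.973 × 0.5069/0.4931 = 1.00 ≈ 1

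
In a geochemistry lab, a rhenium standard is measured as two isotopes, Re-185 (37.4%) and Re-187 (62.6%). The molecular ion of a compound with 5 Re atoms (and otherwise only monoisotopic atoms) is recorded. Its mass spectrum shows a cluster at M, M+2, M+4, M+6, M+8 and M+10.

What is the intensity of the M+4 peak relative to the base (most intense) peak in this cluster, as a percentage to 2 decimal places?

Term probabilities: M 0.0073, M+2 0.0612, M+4 0.2050, M+6 0.3431, M+8 0.2872, M+10 0.0961. Base peak = M+6.
P(M+6) = C(5,3) × 0.374^2 × 0.626^3 = 10 × 0.139876 × 0.24531438 = 0.343136 (base)
P(M+4) = C(5,2) × 0.374^3 × 0.626^2 = 10 × 0.05231362 × 0.391876 = 0.205005
Relative intensity = 0.205005 / 0.343136 × 100 = 59.74

59.74%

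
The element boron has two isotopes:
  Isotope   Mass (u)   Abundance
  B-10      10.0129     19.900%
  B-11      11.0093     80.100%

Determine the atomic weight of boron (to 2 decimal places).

10.81 u

Weight each isotope mass by its fractional abundance: 0.19900 × 10.0129 + 0.80100 × 11.0093
= 1.99257 + 8.81845 = 10.81102 u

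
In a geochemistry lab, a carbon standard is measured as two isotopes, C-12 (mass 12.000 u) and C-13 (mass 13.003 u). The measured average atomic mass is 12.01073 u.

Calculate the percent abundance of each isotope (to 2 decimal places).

C-12: 98.93%, C-13: 1.07%

Writing the weighted mean with unknown fraction x of C-12:
12.000·x + 13.003·(1 − x) = 12.01073
(12.000 − 13.003)·x = 12.01073 − 13.003
x = -0.99227 / -1.003 = 0.98930 → 98.93% C-12, 1.07% C-13.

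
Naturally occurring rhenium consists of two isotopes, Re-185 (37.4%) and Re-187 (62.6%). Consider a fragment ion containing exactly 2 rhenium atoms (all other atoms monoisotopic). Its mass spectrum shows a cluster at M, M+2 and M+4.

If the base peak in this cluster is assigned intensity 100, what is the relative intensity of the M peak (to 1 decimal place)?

29.9

Term probabilities: M 0.1399, M+2 0.4682, M+4 0.3919. Base peak = M+2.
P(M+2) = C(2,1) × 0.374^1 × 0.626^1 = 2 × 0.3740 × 0.6260 = 0.468248 (base)
P(M) = C(2,0) × 0.374^2 × 0.626^0 = 1 × 0.139876 × 1.0000 = 0.139876
Relative intensity = 0.139876 / 0.468248 × 100 = 29.9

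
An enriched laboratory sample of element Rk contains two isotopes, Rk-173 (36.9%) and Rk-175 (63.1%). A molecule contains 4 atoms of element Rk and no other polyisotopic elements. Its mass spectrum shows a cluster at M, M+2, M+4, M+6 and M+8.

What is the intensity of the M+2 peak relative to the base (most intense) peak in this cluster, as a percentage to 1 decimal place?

34.2%

Binomial terms of (0.369 + 0.631)^4: M 0.0185, M+2 0.1268, M+4 0.3253, M+6 0.3708, M+8 0.1585 → M+6 is the base peak.
P(M+6) = C(4,3) × 0.369^1 × 0.631^3 = 4 × 0.3690 × 0.25123959 = 0.370830 (base)
P(M+2) = C(4,1) × 0.369^3 × 0.631^1 = 4 × 0.05024341 × 0.6310 = 0.126814
Relative intensity = 0.126814 / 0.370830 × 100 = 34.2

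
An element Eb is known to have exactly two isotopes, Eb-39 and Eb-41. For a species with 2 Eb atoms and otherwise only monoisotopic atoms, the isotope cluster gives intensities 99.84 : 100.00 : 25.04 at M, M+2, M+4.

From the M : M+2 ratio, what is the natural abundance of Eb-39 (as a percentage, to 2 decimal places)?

If p is the fraction of Eb that is Eb-39, then I(M+2)/I(M) = [C(2,1)·p^1·(1−p)] / p^2 = 2·(1−p)/p = 100.00/99.84 = 1.0016
(1−p)/p = 1.0016/2 = 0.5008  ⇒  p = 1/(1 + 0.5008) = 0.6663
Eb-39: 66.63%, Eb-41: 33.37%.

66.63%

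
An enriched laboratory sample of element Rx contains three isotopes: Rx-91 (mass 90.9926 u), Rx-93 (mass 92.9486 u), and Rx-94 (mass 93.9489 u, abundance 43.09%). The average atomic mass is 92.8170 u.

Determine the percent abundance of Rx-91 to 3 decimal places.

28.764%

Let x and y be the fractions of Rx-91 and Rx-93. Then x + y = 1 − 0.4309 = 0.5691 and 90.9926x + 92.9486y = 92.8170 − 0.4309×93.9489 = 52.33441899.
Substituting: 90.9926x + 92.9486(0.5691 − x) = 52.33441899
(90.9926 − 92.9486)x = -0.56262927  ⇒  x = 0.28764, y = 0.28146
Rx-91: 28.764%, Rx-93: 28.146%.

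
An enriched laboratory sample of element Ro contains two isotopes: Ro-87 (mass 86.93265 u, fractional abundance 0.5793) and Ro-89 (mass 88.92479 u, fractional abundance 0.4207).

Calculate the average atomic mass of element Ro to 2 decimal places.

87.77 u

The abundance-weighted mean is 0.5793 × 86.93265 + 0.4207 × 88.92479
= 50.360084 + 37.410659 = 87.770743 u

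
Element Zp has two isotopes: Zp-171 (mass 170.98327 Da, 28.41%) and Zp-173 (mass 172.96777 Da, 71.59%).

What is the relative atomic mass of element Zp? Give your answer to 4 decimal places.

Weight each isotope mass by its fractional abundance: 0.2841 × 170.98327 + 0.7159 × 172.96777
= 48.576347 + 123.827627 = 172.403974 Da

172.4040 Da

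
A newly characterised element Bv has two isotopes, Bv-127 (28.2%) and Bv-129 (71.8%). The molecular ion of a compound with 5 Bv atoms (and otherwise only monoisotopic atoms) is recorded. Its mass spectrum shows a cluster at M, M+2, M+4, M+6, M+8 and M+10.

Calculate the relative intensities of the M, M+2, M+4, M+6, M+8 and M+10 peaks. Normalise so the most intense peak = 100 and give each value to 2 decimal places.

0.48 : 6.06 : 30.85 : 78.55 : 100.00 : 50.92

The 5 Bv atoms are independent, so intensities follow the terms of (0.282 + 0.718)^5.
P(M) = 0.282^5 = 0.001783
P(M+2) = 5 × 0.282^4 × 0.718^1 = 0.022703
P(M+4) = 10 × 0.282^3 × 0.718^2 = 0.115610
P(M+6) = 10 × 0.282^2 × 0.718^3 = 0.294355
P(M+8) = 5 × 0.282^1 × 0.718^4 = 0.374729
P(M+10) = 0.718^5 = 0.190819
The M+8 peak is largest (0.374729); scaling to 100 gives 0.48 : 6.06 : 30.85 : 78.55 : 100.00 : 50.92.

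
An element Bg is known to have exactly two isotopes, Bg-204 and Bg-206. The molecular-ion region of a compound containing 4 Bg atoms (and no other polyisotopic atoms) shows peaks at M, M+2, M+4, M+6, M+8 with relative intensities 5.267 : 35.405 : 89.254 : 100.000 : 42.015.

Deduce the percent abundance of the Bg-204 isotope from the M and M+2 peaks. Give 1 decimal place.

37.3%

Let p = fractional abundance of Bg-204. I(M+2)/I(M) = [C(4,1)·p^3·(1−p)] / p^4 = 4·(1−p)/p = 35.405/5.267 = 6.7220
(1−p)/p = 6.7220/4 = 1.6805  ⇒  p = 1/(1 + 1.6805) = 0.3731
Bg-204: 37.3%, Bg-206: 62.7%.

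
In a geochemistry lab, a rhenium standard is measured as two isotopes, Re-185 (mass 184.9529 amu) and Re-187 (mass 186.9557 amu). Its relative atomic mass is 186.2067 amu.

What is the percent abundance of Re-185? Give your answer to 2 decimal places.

Writing the weighted mean with unknown fraction x of Re-185:
184.9529·x + 186.9557·(1 − x) = 186.2067
(184.9529 − 186.9557)·x = 186.2067 − 186.9557
x = -0.7490 / -2.0028 = 0.37398 → 37.40% Re-185, 62.60% Re-187.

37.40%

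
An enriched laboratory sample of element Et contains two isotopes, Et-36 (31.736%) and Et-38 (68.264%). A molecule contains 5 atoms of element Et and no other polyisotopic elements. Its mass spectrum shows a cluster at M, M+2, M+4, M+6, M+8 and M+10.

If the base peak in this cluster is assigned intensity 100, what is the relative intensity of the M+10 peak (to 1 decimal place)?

43.0

(0.31736 + 0.68264)^5 gives M 0.0032, M+2 0.0346, M+4 0.1489, M+6 0.3204, M+8 0.3446, M+10 0.1482; the largest is M+8.
P(M+8) = C(5,4) × 0.31736^1 × 0.68264^4 = 5 × 0.31736 × 0.21715355 = 0.344579 (base)
P(M+10) = C(5,5) × 0.31736^0 × 0.68264^5 = 1 × 1.0000 × 0.1482377 = 0.148238
Relative intensity = 0.148238 / 0.344579 × 100 = 43.0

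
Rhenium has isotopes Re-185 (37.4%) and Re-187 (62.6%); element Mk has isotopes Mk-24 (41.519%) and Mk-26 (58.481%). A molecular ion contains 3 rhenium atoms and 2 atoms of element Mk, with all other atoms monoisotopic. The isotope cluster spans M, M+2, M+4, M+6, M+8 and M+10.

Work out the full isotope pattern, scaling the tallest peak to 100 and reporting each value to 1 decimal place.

2.6 : 20.5 : 64.0 : 100.0 : 78.0 : 24.3

Rhenium pattern (n=3): 0.05231362 : 0.26268713 : 0.43968487 : 0.24531438
Element Mk pattern (n=2): 0.17238274 : 0.48561453 : 0.34200274
Convolve the two distributions (both contribute in 2-u steps):
  M: 0.05231362×0.17238274 = 0.009018
  M+2: 0.05231362×0.48561453 + 0.26268713×0.17238274 = 0.070687
  M+4: 0.05231362×0.34200274 + 0.26268713×0.48561453 + 0.43968487×0.17238274 = 0.221250
  M+6: 0.26268713×0.34200274 + 0.43968487×0.48561453 + 0.24531438×0.17238274 = 0.345645
  M+8: 0.43968487×0.34200274 + 0.24531438×0.48561453 = 0.269502
  M+10: 0.24531438×0.34200274 = 0.083898
Scale to base peak (0.345645) = 100: 2.6 : 20.5 : 64.0 : 100.0 : 78.0 : 24.3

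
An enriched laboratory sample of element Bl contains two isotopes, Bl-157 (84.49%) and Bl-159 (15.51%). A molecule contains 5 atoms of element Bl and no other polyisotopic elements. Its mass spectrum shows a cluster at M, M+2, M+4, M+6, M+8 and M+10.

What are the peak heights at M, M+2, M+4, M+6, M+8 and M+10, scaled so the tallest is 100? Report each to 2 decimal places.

Expanding (0.8449 + 0.1551)^5:
P(M) = 0.8449^5 = 0.430553
P(M+2) = 5 × 0.8449^4 × 0.1551^1 = 0.395187
P(M+4) = 10 × 0.8449^3 × 0.1551^2 = 0.145091
P(M+6) = 10 × 0.8449^2 × 0.1551^3 = 0.026635
P(M+8) = 5 × 0.8449^1 × 0.1551^4 = 0.002445
P(M+10) = 0.1551^5 = 0.000090
The M peak is largest (0.430553); scaling to 100 gives 100.00 : 91.79 : 33.70 : 6.19 : 0.57 : 0.02.

100.00 : 91.79 : 33.70 : 6.19 : 0.57 : 0.02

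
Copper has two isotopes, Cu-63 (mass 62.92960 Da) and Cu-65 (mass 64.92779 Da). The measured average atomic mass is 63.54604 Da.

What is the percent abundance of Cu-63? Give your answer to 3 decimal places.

Let x be the fractional abundance of Cu-63; then Cu-65 has abundance 1 − x.
62.92960·x + 64.92779·(1 − x) = 63.54604
(62.92960 − 64.92779)·x = 63.54604 − 64.92779
x = -1.38175 / -1.99819 = 0.69150 → 69.150% Cu-63, 30.850% Cu-65.

69.150%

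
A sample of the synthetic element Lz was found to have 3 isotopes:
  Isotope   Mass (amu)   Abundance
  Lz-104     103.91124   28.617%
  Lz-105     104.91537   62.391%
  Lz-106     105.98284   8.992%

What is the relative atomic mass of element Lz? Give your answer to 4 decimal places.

104.7240 amu

Weight each isotope mass by its fractional abundance: 0.28617 × 103.91124 + 0.62391 × 104.91537 + 0.08992 × 105.98284
= 29.736280 + 65.457748 + 9.529977 = 104.724005 amu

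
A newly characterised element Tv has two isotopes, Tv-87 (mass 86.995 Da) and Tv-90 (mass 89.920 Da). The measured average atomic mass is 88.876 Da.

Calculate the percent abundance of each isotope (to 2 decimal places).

Tv-87: 35.69%, Tv-90: 64.31%

With x = fraction of Tv-87 (so Tv-90 is 1 − x):
86.995·x + 89.920·(1 − x) = 88.876
(86.995 − 89.920)·x = 88.876 − 89.920
x = -1.044 / -2.925 = 0.35692 → 35.69% Tv-87, 64.31% Tv-90.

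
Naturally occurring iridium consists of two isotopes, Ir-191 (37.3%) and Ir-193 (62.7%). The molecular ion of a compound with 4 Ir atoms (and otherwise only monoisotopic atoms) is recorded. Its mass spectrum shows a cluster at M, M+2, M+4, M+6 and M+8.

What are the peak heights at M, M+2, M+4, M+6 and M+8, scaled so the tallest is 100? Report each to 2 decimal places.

5.26 : 35.39 : 89.23 : 100.00 : 42.02

Each Ir atom is independently Ir-191 (p = 0.373) or Ir-193 (q = 0.627); the cluster is the binomial expansion (p + q)^4.
P(M) = 0.373^4 = 0.019357
P(M+2) = 4 × 0.373^3 × 0.627^1 = 0.130153
P(M+4) = 6 × 0.373^2 × 0.627^2 = 0.328174
P(M+6) = 4 × 0.373^1 × 0.627^3 = 0.367766
P(M+8) = 0.627^4 = 0.154550
The M+6 peak is largest (0.367766); scaling to 100 gives 5.26 : 35.39 : 89.23 : 100.00 : 42.02.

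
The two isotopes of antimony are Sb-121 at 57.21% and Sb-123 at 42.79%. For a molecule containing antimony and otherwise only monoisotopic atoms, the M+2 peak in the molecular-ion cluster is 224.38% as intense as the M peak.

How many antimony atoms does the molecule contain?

3

The M+2/M ratio from n Sb atoms is n · q/p = n · 0.4279/0.5721.
n = 2.2438 × 0.5721/0.4279 = 3.00 ≈ 3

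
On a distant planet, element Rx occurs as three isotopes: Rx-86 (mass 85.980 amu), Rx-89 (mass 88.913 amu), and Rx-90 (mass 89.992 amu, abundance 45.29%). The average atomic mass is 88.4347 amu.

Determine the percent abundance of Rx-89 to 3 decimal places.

21.741%

Let x and y be the fractions of Rx-86 and Rx-89. Then x + y = 1 − 0.4529 = 0.5471 and 85.980x + 88.913y = 88.4347 − 0.4529×89.992 = 47.6773232.
Substituting: 85.980x + 88.913(0.5471 − x) = 47.6773232
(85.980 − 88.913)x = -0.9669791  ⇒  x = 0.32969, y = 0.21741
Rx-86: 32.969%, Rx-89: 21.741%.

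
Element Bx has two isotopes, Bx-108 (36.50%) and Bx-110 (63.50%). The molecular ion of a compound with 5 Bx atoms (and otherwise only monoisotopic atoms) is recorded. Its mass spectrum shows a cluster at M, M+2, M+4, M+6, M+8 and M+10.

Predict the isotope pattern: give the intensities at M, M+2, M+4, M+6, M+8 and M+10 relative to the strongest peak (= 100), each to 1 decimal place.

The 5 Bx atoms are independent, so intensities follow the terms of (0.3650 + 0.6350)^5.
P(M) = 0.3650^5 = 0.006478
P(M+2) = 5 × 0.3650^4 × 0.6350^1 = 0.056353
P(M+4) = 10 × 0.3650^3 × 0.6350^2 = 0.196077
P(M+6) = 10 × 0.3650^2 × 0.6350^3 = 0.341120
P(M+8) = 5 × 0.3650^1 × 0.6350^4 = 0.296727
P(M+10) = 0.6350^5 = 0.103245
The M+6 peak is largest (0.341120); scaling to 100 gives 1.9 : 16.5 : 57.5 : 100.0 : 87.0 : 30.3.

1.9 : 16.5 : 57.5 : 100.0 : 87.0 : 30.3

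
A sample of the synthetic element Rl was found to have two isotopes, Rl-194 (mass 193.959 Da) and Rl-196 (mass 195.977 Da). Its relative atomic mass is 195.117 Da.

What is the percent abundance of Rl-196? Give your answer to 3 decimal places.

Let x be the fractional abundance of Rl-194; then Rl-196 has abundance 1 − x.
193.959·x + 195.977·(1 − x) = 195.117
(193.959 − 195.977)·x = 195.117 − 195.977
x = -0.860 / -2.018 = 0.42616 → 42.616% Rl-194, 57.384% Rl-196.

57.384%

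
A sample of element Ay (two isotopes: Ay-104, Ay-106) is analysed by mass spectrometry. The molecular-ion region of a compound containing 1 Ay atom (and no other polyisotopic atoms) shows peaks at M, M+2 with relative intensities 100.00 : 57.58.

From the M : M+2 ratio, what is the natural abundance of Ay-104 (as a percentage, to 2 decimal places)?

63.46%

Write p for the Ay-104 fraction. I(M+2)/I(M) = [C(1,1)·p^0·(1−p)] / p^1 = 1·(1−p)/p = 57.58/100.00 = 0.5758
(1−p)/p = 0.5758/1 = 0.5758  ⇒  p = 1/(1 + 0.5758) = 0.6346
Ay-104: 63.46%, Ay-106: 36.54%.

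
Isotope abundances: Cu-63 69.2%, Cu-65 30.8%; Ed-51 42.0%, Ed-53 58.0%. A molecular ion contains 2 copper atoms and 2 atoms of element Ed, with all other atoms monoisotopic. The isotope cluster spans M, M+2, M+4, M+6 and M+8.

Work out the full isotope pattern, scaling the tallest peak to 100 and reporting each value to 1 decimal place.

Copper pattern (n=2): 0.478864 : 0.426272 : 0.094864
Element Ed pattern (n=2): 0.1764 : 0.4872 : 0.3364
Convolve the two distributions (both contribute in 2-u steps):
  M: 0.478864×0.1764 = 0.084472
  M+2: 0.478864×0.4872 + 0.426272×0.1764 = 0.308497
  M+4: 0.478864×0.3364 + 0.426272×0.4872 + 0.094864×0.1764 = 0.385504
  M+6: 0.426272×0.3364 + 0.094864×0.4872 = 0.189616
  M+8: 0.094864×0.3364 = 0.031912
Scale to base peak (0.385504) = 100: 21.9 : 80.0 : 100.0 : 49.2 : 8.3

21.9 : 80.0 : 100.0 : 49.2 : 8.3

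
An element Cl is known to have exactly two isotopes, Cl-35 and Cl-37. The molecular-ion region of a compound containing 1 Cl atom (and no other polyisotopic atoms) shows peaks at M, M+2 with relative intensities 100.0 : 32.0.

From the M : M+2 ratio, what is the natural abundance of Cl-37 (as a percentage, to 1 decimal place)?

24.2%

Let p = fractional abundance of Cl-35. I(M+2)/I(M) = [C(1,1)·p^0·(1−p)] / p^1 = 1·(1−p)/p = 32.0/100.0 = 0.3200
(1−p)/p = 0.3200/1 = 0.3200  ⇒  p = 1/(1 + 0.3200) = 0.7576
Cl-35: 75.8%, Cl-37: 24.2%.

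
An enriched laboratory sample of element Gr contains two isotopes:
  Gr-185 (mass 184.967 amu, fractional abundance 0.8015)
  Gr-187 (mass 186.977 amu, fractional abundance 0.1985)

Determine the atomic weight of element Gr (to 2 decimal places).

185.37 amu

The abundance-weighted mean is 0.8015 × 184.967 + 0.1985 × 186.977
= 148.2511 + 37.1149 = 185.3660 amu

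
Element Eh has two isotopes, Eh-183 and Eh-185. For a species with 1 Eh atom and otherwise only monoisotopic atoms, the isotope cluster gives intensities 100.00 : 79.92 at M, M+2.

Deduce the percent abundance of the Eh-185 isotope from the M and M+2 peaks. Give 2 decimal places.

44.42%

Write p for the Eh-183 fraction. I(M+2)/I(M) = [C(1,1)·p^0·(1−p)] / p^1 = 1·(1−p)/p = 79.92/100.00 = 0.7992
(1−p)/p = 0.7992/1 = 0.7992  ⇒  p = 1/(1 + 0.7992) = 0.5558
Eh-183: 55.58%, Eh-185: 44.42%.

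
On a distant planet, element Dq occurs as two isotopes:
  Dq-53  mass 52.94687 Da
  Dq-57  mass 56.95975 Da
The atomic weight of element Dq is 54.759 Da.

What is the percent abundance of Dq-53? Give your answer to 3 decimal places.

54.842%

Let x be the fractional abundance of Dq-53; then Dq-57 has abundance 1 − x.
52.94687·x + 56.95975·(1 − x) = 54.759
(52.94687 − 56.95975)·x = 54.759 − 56.95975
x = -2.20075 / -4.01288 = 0.54842 → 54.842% Dq-53, 45.158% Dq-57.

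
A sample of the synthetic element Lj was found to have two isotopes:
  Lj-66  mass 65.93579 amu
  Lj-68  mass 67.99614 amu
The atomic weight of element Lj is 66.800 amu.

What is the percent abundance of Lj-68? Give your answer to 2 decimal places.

41.94%

With x = fraction of Lj-66 (so Lj-68 is 1 − x):
65.93579·x + 67.99614·(1 − x) = 66.800
(65.93579 − 67.99614)·x = 66.800 − 67.99614
x = -1.19614 / -2.06035 = 0.58055 → 58.06% Lj-66, 41.94% Lj-68.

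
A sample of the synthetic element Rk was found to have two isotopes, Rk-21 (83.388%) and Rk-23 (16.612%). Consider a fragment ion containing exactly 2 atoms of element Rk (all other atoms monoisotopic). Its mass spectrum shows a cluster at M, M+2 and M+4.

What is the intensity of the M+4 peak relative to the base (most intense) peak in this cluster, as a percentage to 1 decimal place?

(0.83388 + 0.16612)^2 gives M 0.6954, M+2 0.2770, M+4 0.0276; the largest is M.
P(M) = C(2,0) × 0.83388^2 × 0.16612^0 = 1 × 0.69535585 × 1.0000 = 0.695356 (base)
P(M+4) = C(2,2) × 0.83388^0 × 0.16612^2 = 1 × 1.0000 × 0.02759585 = 0.027596
Relative intensity = 0.027596 / 0.695356 × 100 = 4.0

4.0%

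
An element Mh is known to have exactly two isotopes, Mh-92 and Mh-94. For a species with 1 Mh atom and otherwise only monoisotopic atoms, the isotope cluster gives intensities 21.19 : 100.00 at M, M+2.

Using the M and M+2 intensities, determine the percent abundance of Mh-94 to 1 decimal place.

82.5%

If p is the fraction of Mh that is Mh-92, then I(M+2)/I(M) = [C(1,1)·p^0·(1−p)] / p^1 = 1·(1−p)/p = 100.00/21.19 = 4.7192
(1−p)/p = 4.7192/1 = 4.7192  ⇒  p = 1/(1 + 4.7192) = 0.1748
Mh-92: 17.5%, Mh-94: 82.5%.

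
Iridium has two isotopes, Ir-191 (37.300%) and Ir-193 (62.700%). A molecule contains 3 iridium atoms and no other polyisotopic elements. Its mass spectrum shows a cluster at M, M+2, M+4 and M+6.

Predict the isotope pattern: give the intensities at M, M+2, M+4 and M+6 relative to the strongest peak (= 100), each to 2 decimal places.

11.80 : 59.49 : 100.00 : 56.03

Expanding (0.37300 + 0.62700)^3:
P(M) = 0.37300^3 = 0.051895
P(M+2) = 3 × 0.37300^2 × 0.62700^1 = 0.261702
P(M+4) = 3 × 0.37300^1 × 0.62700^2 = 0.439911
P(M+6) = 0.62700^3 = 0.246492
The M+4 peak is largest (0.439911); scaling to 100 gives 11.80 : 59.49 : 100.00 : 56.03.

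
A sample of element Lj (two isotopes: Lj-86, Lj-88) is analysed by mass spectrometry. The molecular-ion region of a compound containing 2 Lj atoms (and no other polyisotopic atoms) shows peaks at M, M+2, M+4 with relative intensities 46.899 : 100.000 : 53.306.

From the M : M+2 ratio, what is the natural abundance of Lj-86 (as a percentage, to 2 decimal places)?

48.40%

Write p for the Lj-86 fraction. I(M+2)/I(M) = [C(2,1)·p^1·(1−p)] / p^2 = 2·(1−p)/p = 100.000/46.899 = 2.1322
(1−p)/p = 2.1322/2 = 1.0661  ⇒  p = 1/(1 + 1.0661) = 0.4840
Lj-86: 48.40%, Lj-88: 51.60%.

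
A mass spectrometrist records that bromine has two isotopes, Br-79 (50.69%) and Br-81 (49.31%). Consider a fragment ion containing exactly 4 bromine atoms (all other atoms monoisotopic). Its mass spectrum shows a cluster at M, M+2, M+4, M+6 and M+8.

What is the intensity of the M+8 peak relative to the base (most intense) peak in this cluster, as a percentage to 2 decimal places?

(0.5069 + 0.4931)^4 gives M 0.0660, M+2 0.2569, M+4 0.3749, M+6 0.2431, M+8 0.0591; the largest is M+4.
P(M+4) = C(4,2) × 0.5069^2 × 0.4931^2 = 6 × 0.25694761 × 0.24314761 = 0.374857 (base)
P(M+8) = C(4,4) × 0.5069^0 × 0.4931^4 = 1 × 1.0000 × 0.05912076 = 0.059121
Relative intensity = 0.059121 / 0.374857 × 100 = 15.77

15.77%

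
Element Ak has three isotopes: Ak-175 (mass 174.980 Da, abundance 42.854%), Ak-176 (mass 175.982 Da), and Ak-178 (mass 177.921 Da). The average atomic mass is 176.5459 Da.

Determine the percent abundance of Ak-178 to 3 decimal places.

Let x and y be the fractions of Ak-176 and Ak-178. Then x + y = 1 − 0.42854 = 0.57146 and 175.982x + 177.921y = 176.5459 − 0.42854×174.980 = 101.5599708.
Substituting: 175.982x + 177.921(0.57146 − x) = 101.5599708
(175.982 − 177.921)x = -0.11476386  ⇒  x = 0.05919, y = 0.51227
Ak-176: 5.919%, Ak-178: 51.227%.

51.227%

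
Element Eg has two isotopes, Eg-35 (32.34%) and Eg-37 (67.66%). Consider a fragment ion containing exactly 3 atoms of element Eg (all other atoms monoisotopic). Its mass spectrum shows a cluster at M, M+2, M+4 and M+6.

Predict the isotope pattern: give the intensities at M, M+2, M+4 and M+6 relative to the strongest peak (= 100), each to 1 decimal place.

7.6 : 47.8 : 100.0 : 69.7

Each Eg atom is independently Eg-35 (p = 0.3234) or Eg-37 (q = 0.6766); the cluster is the binomial expansion (p + q)^3.
P(M) = 0.3234^3 = 0.033824
P(M+2) = 3 × 0.3234^2 × 0.6766^1 = 0.212292
P(M+4) = 3 × 0.3234^1 × 0.6766^2 = 0.444145
P(M+6) = 0.6766^3 = 0.309739
The M+4 peak is largest (0.444145); scaling to 100 gives 7.6 : 47.8 : 100.0 : 69.7.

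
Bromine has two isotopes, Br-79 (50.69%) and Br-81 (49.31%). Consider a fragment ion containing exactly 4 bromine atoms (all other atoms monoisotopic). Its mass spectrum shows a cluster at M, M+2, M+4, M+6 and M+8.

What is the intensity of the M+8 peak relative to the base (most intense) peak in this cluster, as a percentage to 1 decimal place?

15.8%

(0.5069 + 0.4931)^4 gives M 0.0660, M+2 0.2569, M+4 0.3749, M+6 0.2431, M+8 0.0591; the largest is M+4.
P(M+4) = C(4,2) × 0.5069^2 × 0.4931^2 = 6 × 0.25694761 × 0.24314761 = 0.374857 (base)
P(M+8) = C(4,4) × 0.5069^0 × 0.4931^4 = 1 × 1.0000 × 0.05912076 = 0.059121
Relative intensity = 0.059121 / 0.374857 × 100 = 15.8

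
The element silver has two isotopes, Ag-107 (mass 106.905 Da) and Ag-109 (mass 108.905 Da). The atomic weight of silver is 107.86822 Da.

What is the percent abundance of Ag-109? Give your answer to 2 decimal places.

Writing the weighted mean with unknown fraction x of Ag-107:
106.905·x + 108.905·(1 − x) = 107.86822
(106.905 − 108.905)·x = 107.86822 − 108.905
x = -1.03678 / -2.000 = 0.51839 → 51.84% Ag-107, 48.16% Ag-109.

48.16%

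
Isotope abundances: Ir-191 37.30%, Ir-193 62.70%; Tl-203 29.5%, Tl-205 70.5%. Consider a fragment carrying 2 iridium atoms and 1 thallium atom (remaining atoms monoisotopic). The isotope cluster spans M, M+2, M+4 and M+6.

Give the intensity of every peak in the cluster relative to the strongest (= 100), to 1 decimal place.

9.2 : 53.0 : 100.0 : 62.2

Iridium pattern (n=2): 0.139129 : 0.467742 : 0.393129
Thallium pattern (n=1): 0.2950 : 0.7050
Convolve the two distributions (both contribute in 2-u steps):
  M: 0.139129×0.2950 = 0.041043
  M+2: 0.139129×0.7050 + 0.467742×0.2950 = 0.236070
  M+4: 0.467742×0.7050 + 0.393129×0.2950 = 0.445731
  M+6: 0.393129×0.7050 = 0.277156
Scale to base peak (0.445731) = 100: 9.2 : 53.0 : 100.0 : 62.2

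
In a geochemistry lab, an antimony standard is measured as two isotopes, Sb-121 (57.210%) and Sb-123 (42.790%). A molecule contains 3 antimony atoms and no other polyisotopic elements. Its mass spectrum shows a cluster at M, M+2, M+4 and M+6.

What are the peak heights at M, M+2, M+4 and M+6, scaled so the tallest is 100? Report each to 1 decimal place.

Expanding (0.57210 + 0.42790)^3:
P(M) = 0.57210^3 = 0.187247
P(M+2) = 3 × 0.57210^2 × 0.42790^1 = 0.420153
P(M+4) = 3 × 0.57210^1 × 0.42790^2 = 0.314252
P(M+6) = 0.42790^3 = 0.078348
The M+2 peak is largest (0.420153); scaling to 100 gives 44.6 : 100.0 : 74.8 : 18.6.

44.6 : 100.0 : 74.8 : 18.6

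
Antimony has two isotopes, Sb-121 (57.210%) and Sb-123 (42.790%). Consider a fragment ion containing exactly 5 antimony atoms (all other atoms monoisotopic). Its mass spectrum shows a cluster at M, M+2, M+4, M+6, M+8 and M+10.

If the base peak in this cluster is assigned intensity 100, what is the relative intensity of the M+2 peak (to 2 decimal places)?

Binomial terms of (0.57210 + 0.42790)^5: M 0.0613, M+2 0.2292, M+4 0.3428, M+6 0.2564, M+8 0.0959, M+10 0.0143 → M+4 is the base peak.
P(M+4) = C(5,2) × 0.57210^3 × 0.42790^2 = 10 × 0.18724742 × 0.18309841 = 0.342847 (base)
P(M+2) = C(5,1) × 0.57210^4 × 0.42790^1 = 5 × 0.10712425 × 0.4279 = 0.229192
Relative intensity = 0.229192 / 0.342847 × 100 = 66.85

66.85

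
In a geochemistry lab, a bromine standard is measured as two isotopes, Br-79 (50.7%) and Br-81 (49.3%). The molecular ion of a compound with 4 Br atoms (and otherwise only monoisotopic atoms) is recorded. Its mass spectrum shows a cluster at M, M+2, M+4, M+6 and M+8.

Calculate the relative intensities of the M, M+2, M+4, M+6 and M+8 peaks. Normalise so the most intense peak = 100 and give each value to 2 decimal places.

17.63 : 68.56 : 100.00 : 64.83 : 15.76

Each Br atom is independently Br-79 (p = 0.507) or Br-81 (q = 0.493); the cluster is the binomial expansion (p + q)^4.
P(M) = 0.507^4 = 0.066074
P(M+2) = 4 × 0.507^3 × 0.493^1 = 0.256999
P(M+4) = 6 × 0.507^2 × 0.493^2 = 0.374853
P(M+6) = 4 × 0.507^1 × 0.493^3 = 0.243001
P(M+8) = 0.493^4 = 0.059073
The M+4 peak is largest (0.374853); scaling to 100 gives 17.63 : 68.56 : 100.00 : 64.83 : 15.76.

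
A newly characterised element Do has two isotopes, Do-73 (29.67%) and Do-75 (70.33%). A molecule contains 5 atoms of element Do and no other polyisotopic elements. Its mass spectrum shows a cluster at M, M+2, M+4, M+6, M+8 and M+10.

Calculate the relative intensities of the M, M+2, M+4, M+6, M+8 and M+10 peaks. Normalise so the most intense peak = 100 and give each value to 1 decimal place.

The 5 Do atoms are independent, so intensities follow the terms of (0.2967 + 0.7033)^5.
P(M) = 0.2967^5 = 0.002299
P(M+2) = 5 × 0.2967^4 × 0.7033^1 = 0.027251
P(M+4) = 10 × 0.2967^3 × 0.7033^2 = 0.129191
P(M+6) = 10 × 0.2967^2 × 0.7033^3 = 0.306236
P(M+8) = 5 × 0.2967^1 × 0.7033^4 = 0.362953
P(M+10) = 0.7033^5 = 0.172069
The M+8 peak is largest (0.362953); scaling to 100 gives 0.6 : 7.5 : 35.6 : 84.4 : 100.0 : 47.4.

0.6 : 7.5 : 35.6 : 84.4 : 100.0 : 47.4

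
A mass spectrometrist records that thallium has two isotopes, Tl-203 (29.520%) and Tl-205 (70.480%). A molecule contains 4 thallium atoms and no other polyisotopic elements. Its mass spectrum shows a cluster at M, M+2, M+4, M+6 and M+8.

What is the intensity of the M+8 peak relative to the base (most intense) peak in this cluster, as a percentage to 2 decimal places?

59.69%

(0.29520 + 0.70480)^4 gives M 0.0076, M+2 0.0725, M+4 0.2597, M+6 0.4134, M+8 0.2468; the largest is M+6.
P(M+6) = C(4,3) × 0.29520^1 × 0.70480^3 = 4 × 0.2952 × 0.35010449 = 0.413403 (base)
P(M+8) = C(4,4) × 0.29520^0 × 0.70480^4 = 1 × 1.0000 × 0.24675365 = 0.246754
Relative intensity = 0.246754 / 0.413403 × 100 = 59.69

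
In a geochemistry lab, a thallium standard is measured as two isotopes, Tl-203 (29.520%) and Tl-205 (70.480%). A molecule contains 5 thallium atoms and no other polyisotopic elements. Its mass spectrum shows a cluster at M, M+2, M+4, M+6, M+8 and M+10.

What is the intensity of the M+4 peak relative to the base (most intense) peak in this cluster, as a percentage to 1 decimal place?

35.1%

Binomial terms of (0.29520 + 0.70480)^5: M 0.0022, M+2 0.0268, M+4 0.1278, M+6 0.3051, M+8 0.3642, M+10 0.1739 → M+8 is the base peak.
P(M+8) = C(5,4) × 0.29520^1 × 0.70480^4 = 5 × 0.2952 × 0.24675365 = 0.364208 (base)
P(M+4) = C(5,2) × 0.29520^3 × 0.70480^2 = 10 × 0.02572463 × 0.49674304 = 0.127785
Relative intensity = 0.127785 / 0.364208 × 100 = 35.1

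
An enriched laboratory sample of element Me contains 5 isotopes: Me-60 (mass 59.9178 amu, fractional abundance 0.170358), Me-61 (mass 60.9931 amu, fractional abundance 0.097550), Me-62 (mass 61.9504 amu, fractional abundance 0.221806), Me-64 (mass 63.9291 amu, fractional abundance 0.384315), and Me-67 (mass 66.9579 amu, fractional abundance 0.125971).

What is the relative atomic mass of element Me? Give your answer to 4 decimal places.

Ar = Σ fᵢ·mᵢ = 0.170358 × 59.9178 + 0.097550 × 60.9931 + 0.221806 × 61.9504 + 0.384315 × 63.9291 + 0.125971 × 66.9579
= 10.20748 + 5.94988 + 13.74097 + 24.56891 + 8.43475 = 62.90199 amu

62.9020 amu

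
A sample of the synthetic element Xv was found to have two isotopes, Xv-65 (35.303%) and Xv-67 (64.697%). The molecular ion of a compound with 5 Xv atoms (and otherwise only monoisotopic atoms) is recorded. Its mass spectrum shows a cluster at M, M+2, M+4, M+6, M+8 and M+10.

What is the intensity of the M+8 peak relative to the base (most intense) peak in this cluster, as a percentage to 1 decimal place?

91.6%

Term probabilities: M 0.0055, M+2 0.0502, M+4 0.1842, M+6 0.3375, M+8 0.3093, M+10 0.1133. Base peak = M+6.
P(M+6) = C(5,3) × 0.35303^2 × 0.64697^3 = 10 × 0.12463018 × 0.27080235 = 0.337501 (base)
P(M+8) = C(5,4) × 0.35303^1 × 0.64697^4 = 5 × 0.35303 × 0.175201 = 0.309256
Relative intensity = 0.309256 / 0.337501 × 100 = 91.6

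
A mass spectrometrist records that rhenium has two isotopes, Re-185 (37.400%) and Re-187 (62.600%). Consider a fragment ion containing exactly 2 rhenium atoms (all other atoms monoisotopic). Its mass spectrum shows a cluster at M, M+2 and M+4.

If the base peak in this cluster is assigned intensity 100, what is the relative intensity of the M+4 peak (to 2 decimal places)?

Binomial terms of (0.37400 + 0.62600)^2: M 0.1399, M+2 0.4682, M+4 0.3919 → M+2 is the base peak.
P(M+2) = C(2,1) × 0.37400^1 × 0.62600^1 = 2 × 0.3740 × 0.6260 = 0.468248 (base)
P(M+4) = C(2,2) × 0.37400^0 × 0.62600^2 = 1 × 1.0000 × 0.391876 = 0.391876
Relative intensity = 0.391876 / 0.468248 × 100 = 83.69

83.69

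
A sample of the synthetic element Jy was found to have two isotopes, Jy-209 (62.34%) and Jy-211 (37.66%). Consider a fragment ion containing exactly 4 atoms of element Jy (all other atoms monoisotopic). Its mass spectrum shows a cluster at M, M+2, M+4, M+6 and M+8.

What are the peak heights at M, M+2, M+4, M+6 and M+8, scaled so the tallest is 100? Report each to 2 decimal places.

The 4 Jy atoms are independent, so intensities follow the terms of (0.6234 + 0.3766)^4.
P(M) = 0.6234^4 = 0.151031
P(M+2) = 4 × 0.6234^3 × 0.3766^1 = 0.364956
P(M+4) = 6 × 0.6234^2 × 0.3766^2 = 0.330709
P(M+6) = 4 × 0.6234^1 × 0.3766^3 = 0.133189
P(M+8) = 0.3766^4 = 0.020115
The M+2 peak is largest (0.364956); scaling to 100 gives 41.38 : 100.00 : 90.62 : 36.49 : 5.51.

41.38 : 100.00 : 90.62 : 36.49 : 5.51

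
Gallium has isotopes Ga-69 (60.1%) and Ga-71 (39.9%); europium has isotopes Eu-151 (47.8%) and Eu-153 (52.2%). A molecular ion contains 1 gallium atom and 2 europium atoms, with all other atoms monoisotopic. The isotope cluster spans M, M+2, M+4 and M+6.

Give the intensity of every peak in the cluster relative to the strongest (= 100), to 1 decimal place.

35.1 : 100.0 : 92.8 : 27.8

Gallium pattern (n=1): 0.6010 : 0.3990
Europium pattern (n=2): 0.228484 : 0.499032 : 0.272484
Convolve the two distributions (both contribute in 2-u steps):
  M: 0.6010×0.228484 = 0.137319
  M+2: 0.6010×0.499032 + 0.3990×0.228484 = 0.391083
  M+4: 0.6010×0.272484 + 0.3990×0.499032 = 0.362877
  M+6: 0.3990×0.272484 = 0.108721
Scale to base peak (0.391083) = 100: 35.1 : 100.0 : 92.8 : 27.8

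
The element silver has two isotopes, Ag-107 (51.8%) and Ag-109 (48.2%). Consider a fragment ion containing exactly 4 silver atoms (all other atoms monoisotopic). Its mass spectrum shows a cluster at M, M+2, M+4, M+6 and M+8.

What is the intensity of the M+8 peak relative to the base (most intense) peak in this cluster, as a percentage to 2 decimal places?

Binomial terms of (0.518 + 0.482)^4: M 0.0720, M+2 0.2680, M+4 0.3740, M+6 0.2320, M+8 0.0540 → M+4 is the base peak.
P(M+4) = C(4,2) × 0.518^2 × 0.482^2 = 6 × 0.268324 × 0.232324 = 0.374029 (base)
P(M+8) = C(4,4) × 0.518^0 × 0.482^4 = 1 × 1.0000 × 0.05397444 = 0.053974
Relative intensity = 0.053974 / 0.374029 × 100 = 14.43

14.43%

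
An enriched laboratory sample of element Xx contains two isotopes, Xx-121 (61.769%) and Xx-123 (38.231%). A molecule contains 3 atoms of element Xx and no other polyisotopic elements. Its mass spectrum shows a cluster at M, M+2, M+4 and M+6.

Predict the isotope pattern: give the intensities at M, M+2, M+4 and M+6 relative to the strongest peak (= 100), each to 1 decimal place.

53.9 : 100.0 : 61.9 : 12.8

Expanding (0.61769 + 0.38231)^3:
P(M) = 0.61769^3 = 0.235674
P(M+2) = 3 × 0.61769^2 × 0.38231^1 = 0.437601
P(M+4) = 3 × 0.61769^1 × 0.38231^2 = 0.270846
P(M+6) = 0.38231^3 = 0.055879
The M+2 peak is largest (0.437601); scaling to 100 gives 53.9 : 100.0 : 61.9 : 12.8.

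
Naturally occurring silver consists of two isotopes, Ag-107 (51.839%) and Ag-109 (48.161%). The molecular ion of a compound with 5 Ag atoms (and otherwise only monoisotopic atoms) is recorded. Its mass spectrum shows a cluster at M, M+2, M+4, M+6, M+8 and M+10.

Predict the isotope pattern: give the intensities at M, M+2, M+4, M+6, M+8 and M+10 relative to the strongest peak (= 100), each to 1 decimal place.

11.6 : 53.8 : 100.0 : 92.9 : 43.2 : 8.0

Each Ag atom is independently Ag-107 (p = 0.51839) or Ag-109 (q = 0.48161); the cluster is the binomial expansion (p + q)^5.
P(M) = 0.51839^5 = 0.037435
P(M+2) = 5 × 0.51839^4 × 0.48161^1 = 0.173897
P(M+4) = 10 × 0.51839^3 × 0.48161^2 = 0.323118
P(M+6) = 10 × 0.51839^2 × 0.48161^3 = 0.300192
P(M+8) = 5 × 0.51839^1 × 0.48161^4 = 0.139447
P(M+10) = 0.48161^5 = 0.025911
The M+4 peak is largest (0.323118); scaling to 100 gives 11.6 : 53.8 : 100.0 : 92.9 : 43.2 : 8.0.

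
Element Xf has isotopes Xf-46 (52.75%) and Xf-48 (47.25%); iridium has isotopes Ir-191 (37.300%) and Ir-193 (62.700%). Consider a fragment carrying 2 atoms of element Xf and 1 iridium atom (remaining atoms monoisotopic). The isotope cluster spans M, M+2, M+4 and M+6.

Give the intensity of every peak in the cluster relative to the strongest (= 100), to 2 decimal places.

26.22 : 91.05 : 100.00 : 35.36

Element Xf pattern (n=2): 0.27825625 : 0.4984875 : 0.22325625
Iridium pattern (n=1): 0.3730 : 0.6270
Convolve the two distributions (both contribute in 2-u steps):
  M: 0.27825625×0.3730 = 0.103790
  M+2: 0.27825625×0.6270 + 0.4984875×0.3730 = 0.360403
  M+4: 0.4984875×0.6270 + 0.22325625×0.3730 = 0.395826
  M+6: 0.22325625×0.6270 = 0.139982
Scale to base peak (0.395826) = 100: 26.22 : 91.05 : 100.00 : 35.36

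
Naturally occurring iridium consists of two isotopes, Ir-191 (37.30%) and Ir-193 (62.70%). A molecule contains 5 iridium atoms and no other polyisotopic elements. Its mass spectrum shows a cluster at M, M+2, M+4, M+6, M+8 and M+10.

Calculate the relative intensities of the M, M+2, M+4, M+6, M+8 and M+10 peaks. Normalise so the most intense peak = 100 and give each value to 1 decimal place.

Expanding (0.3730 + 0.6270)^5:
P(M) = 0.3730^5 = 0.007220
P(M+2) = 5 × 0.3730^4 × 0.6270^1 = 0.060684
P(M+4) = 10 × 0.3730^3 × 0.6270^2 = 0.204015
P(M+6) = 10 × 0.3730^2 × 0.6270^3 = 0.342942
P(M+8) = 5 × 0.3730^1 × 0.6270^4 = 0.288237
P(M+10) = 0.6270^5 = 0.096903
The M+6 peak is largest (0.342942); scaling to 100 gives 2.1 : 17.7 : 59.5 : 100.0 : 84.0 : 28.3.

2.1 : 17.7 : 59.5 : 100.0 : 84.0 : 28.3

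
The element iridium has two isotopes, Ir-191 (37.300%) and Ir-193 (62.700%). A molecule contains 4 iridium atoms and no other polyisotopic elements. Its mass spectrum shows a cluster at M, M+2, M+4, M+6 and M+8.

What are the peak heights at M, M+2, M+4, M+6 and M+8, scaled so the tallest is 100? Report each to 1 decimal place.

5.3 : 35.4 : 89.2 : 100.0 : 42.0

The 4 Ir atoms are independent, so intensities follow the terms of (0.37300 + 0.62700)^4.
P(M) = 0.37300^4 = 0.019357
P(M+2) = 4 × 0.37300^3 × 0.62700^1 = 0.130153
P(M+4) = 6 × 0.37300^2 × 0.62700^2 = 0.328174
P(M+6) = 4 × 0.37300^1 × 0.62700^3 = 0.367766
P(M+8) = 0.62700^4 = 0.154550
The M+6 peak is largest (0.367766); scaling to 100 gives 5.3 : 35.4 : 89.2 : 100.0 : 42.0.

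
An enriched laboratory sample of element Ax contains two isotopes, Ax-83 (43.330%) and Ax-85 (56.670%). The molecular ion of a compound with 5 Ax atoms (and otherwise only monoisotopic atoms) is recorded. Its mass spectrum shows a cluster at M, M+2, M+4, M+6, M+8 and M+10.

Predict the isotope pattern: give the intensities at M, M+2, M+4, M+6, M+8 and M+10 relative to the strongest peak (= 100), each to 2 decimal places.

4.47 : 29.23 : 76.46 : 100.00 : 65.39 : 17.11

Each Ax atom is independently Ax-83 (p = 0.43330) or Ax-85 (q = 0.56670); the cluster is the binomial expansion (p + q)^5.
P(M) = 0.43330^5 = 0.015274
P(M+2) = 5 × 0.43330^4 × 0.56670^1 = 0.099880
P(M+4) = 10 × 0.43330^3 × 0.56670^2 = 0.261260
P(M+6) = 10 × 0.43330^2 × 0.56670^3 = 0.341694
P(M+8) = 5 × 0.43330^1 × 0.56670^4 = 0.223445
P(M+10) = 0.56670^5 = 0.058448
The M+6 peak is largest (0.341694); scaling to 100 gives 4.47 : 29.23 : 76.46 : 100.00 : 65.39 : 17.11.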